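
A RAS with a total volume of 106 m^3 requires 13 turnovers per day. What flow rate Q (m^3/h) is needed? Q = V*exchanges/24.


Daily recirculation volume = 106 m^3 * 13 = 1378 m^3/day
Flow rate Q = daily volume / 24 h = 1378 / 24 = 57.4167 m^3/h

57.4167 m^3/h


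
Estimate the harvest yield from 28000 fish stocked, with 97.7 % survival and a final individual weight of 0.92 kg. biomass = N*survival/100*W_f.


Survivors = 28000 * 97.7/100 = 27356 fish
Harvest biomass = survivors * W_f = 27356 * 0.92 = 25167.52 kg

25167.52 kg


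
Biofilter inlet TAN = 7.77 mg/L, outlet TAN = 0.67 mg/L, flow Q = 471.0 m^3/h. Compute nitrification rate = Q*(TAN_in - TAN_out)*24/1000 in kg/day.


Concentration drop: TAN_in - TAN_out = 7.77 - 0.67 = 7.1 mg/L
Hourly TAN removed = Q * dTAN = 471.0 m^3/h * 7.1 mg/L = 3344.1 g/h  (m^3/h * mg/L = g/h)
Daily TAN removed = 3344.1 * 24 = 80258.4 g/day
Convert to kg/day: 80258.4 / 1000 = 80.2584 kg/day

80.2584 kg/day


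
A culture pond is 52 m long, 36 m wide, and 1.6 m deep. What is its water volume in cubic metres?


Base area = L * W = 52 * 36 = 1872 m^2
Volume = area * depth = 1872 * 1.6 = 2995.2 m^3

2995.2 m^3


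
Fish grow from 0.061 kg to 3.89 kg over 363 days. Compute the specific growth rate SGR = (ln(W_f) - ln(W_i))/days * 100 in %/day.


ln(W_f) = ln(3.89) = 1.3584092
ln(W_i) = ln(0.061) = -2.7968814
ln(W_f) - ln(W_i) = 1.3584092 - -2.7968814 = 4.1552906
SGR = 4.1552906 / 363 * 100 = 1.14471 %/day

1.14471 %/day


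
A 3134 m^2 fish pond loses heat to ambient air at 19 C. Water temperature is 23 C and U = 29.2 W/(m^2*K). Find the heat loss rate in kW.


Temperature difference dT = 23 - 19 = 4 K
Heat loss (W) = U * A * dT = 29.2 * 3134 * 4 = 366051.2 W
Convert to kW: 366051.2 / 1000 = 366.0512 kW

366.0512 kW


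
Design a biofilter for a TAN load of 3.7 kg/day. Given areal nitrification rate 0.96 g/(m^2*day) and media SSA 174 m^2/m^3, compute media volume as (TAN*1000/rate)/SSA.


A = 3.7*1000 / 0.96 = 3854.1667 m^2
V = 3854.1667 / 174 = 22.1504

22.1504 m^3


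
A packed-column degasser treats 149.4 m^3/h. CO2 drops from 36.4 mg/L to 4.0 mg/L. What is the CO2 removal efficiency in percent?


CO2_out / CO2_in = 4.0 / 36.4 = 0.10989011
Fraction remaining = 0.10989011
efficiency = (1 - 0.10989011) * 100 = 89.011 %

89.011 %


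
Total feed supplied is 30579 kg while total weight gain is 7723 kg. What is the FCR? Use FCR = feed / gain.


FCR = feed consumed / weight gained
FCR = 30579 kg / 7723 kg = 3.95947

3.95947


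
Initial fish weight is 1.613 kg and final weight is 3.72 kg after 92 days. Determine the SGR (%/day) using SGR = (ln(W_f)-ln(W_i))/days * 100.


ln(W_f) = ln(3.72) = 1.3137237
ln(W_i) = ln(1.613) = 0.4780958
ln(W_f) - ln(W_i) = 1.3137237 - 0.4780958 = 0.8356279
SGR = 0.8356279 / 92 * 100 = 0.908291 %/day

0.908291 %/day


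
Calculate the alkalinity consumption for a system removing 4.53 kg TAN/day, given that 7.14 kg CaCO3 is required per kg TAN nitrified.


Alkalinity factor: 7.14 kg CaCO3 consumed per kg TAN nitrified
alk = 4.53 kg TAN * 7.14 = 32.3442 kg CaCO3/day

32.3442 kg CaCO3/day


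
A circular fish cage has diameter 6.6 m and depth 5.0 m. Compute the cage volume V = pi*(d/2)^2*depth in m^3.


r = d/2 = 6.6/2 = 3.3 m
Base area = pi*r^2 = pi*3.3^2 = 34.211944 m^2
Volume = 34.211944 * 5.0 = 171.06 m^3

171.06 m^3


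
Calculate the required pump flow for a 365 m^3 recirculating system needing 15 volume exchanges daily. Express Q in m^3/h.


Daily recirculation volume = 365 m^3 * 15 = 5475 m^3/day
Flow rate Q = daily volume / 24 h = 5475 / 24 = 228.125 m^3/h

228.125 m^3/h


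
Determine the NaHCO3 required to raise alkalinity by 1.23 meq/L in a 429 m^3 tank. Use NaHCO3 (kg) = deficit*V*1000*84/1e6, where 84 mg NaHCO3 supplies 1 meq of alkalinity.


Tank volume in L = 429 m^3 * 1000 = 429000 L
Total meq required = 1.23 meq/L * 429000 L = 527670 meq
NaHCO3 mass = 527670 meq * 84 mg/meq / 1e6 = 44.3243 kg

44.3243 kg


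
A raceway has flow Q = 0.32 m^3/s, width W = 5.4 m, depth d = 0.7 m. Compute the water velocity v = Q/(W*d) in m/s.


Cross-sectional area = W * d = 5.4 * 0.7 = 3.78 m^2
Velocity = Q / A = 0.32 / 3.78 = 0.0846561 m/s

0.0846561 m/s


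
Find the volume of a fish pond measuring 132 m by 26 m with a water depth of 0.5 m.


Base area = L * W = 132 * 26 = 3432 m^2
Volume = area * depth = 3432 * 0.5 = 1716 m^3

1716 m^3


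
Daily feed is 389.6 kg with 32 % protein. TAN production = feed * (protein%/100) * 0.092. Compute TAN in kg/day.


Protein in feed = 389.6 * 32/100 = 124.672 kg/day
TAN = protein * 0.092 = 124.672 * 0.092 = 11.469824 kg/day

11.469824 kg/day


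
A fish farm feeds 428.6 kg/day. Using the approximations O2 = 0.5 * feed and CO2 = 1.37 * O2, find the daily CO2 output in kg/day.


O2 = 428.6 * 0.5 = 214.3
CO2 = 214.3 * 1.37 = 293.591

293.591 kg/day


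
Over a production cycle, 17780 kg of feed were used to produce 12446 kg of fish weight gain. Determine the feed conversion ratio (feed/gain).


FCR = feed consumed / weight gained
FCR = 17780 kg / 12446 kg = 1.42857

1.42857


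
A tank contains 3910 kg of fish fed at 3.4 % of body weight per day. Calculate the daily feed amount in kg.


Feeding rate fraction = 3.4% / 100 = 0.034
Daily feed = 3910 kg * 0.034 = 132.94 kg/day

132.94 kg/day


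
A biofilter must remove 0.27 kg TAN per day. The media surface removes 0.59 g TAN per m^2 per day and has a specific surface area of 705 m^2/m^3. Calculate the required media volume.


A = 0.27*1000 / 0.59 = 457.62712 m^2
V = 457.62712 / 705 = 0.649116

0.649116 m^3


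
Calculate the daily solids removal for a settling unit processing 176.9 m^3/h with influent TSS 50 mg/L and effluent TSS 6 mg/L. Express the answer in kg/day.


Concentration drop: TSS_in - TSS_out = 50 - 6 = 44 mg/L
Hourly solids removed = Q * dTSS = 176.9 m^3/h * 44 mg/L = 7783.6 g/h  (m^3/h * mg/L = g/h)
Daily solids removed = 7783.6 * 24 = 186806.4 g/day
Convert g to kg: 186806.4 / 1000 = 186.8064 kg/day

186.8064 kg/day


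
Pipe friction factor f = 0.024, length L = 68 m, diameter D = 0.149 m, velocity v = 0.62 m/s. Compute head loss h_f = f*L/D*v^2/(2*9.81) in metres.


v^2 = 0.62^2 = 0.3844 m^2/s^2
L/D = 68/0.149 = 456.37584
h_f = f*(L/D)*v^2/(2g) = 0.024 * 456.37584 * 0.3844 / 19.62 = 0.214594 m

0.214594 m


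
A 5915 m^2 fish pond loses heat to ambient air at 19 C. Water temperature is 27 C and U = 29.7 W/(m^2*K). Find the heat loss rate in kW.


Temperature difference dT = 27 - 19 = 8 K
Heat loss (W) = U * A * dT = 29.7 * 5915 * 8 = 1405404 W
Convert to kW: 1405404 / 1000 = 1405.404 kW

1405.404 kW


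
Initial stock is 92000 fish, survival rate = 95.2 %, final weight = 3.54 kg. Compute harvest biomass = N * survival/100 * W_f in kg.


Survivors = 92000 * 95.2/100 = 87584 fish
Harvest biomass = survivors * W_f = 87584 * 3.54 = 310047.36 kg

310047.36 kg


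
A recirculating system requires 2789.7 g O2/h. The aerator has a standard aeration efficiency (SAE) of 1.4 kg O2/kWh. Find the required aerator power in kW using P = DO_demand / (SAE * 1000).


SAE in g O2/kWh = 1.4 * 1000 = 1400 g/kWh
P = DO_demand / SAE_g = 2789.7 / 1400 = 1.99264 kW

1.99264 kW


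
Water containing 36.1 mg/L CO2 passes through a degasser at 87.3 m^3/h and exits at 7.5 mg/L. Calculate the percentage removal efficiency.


CO2_out / CO2_in = 7.5 / 36.1 = 0.20775623
Fraction remaining = 0.20775623
efficiency = (1 - 0.20775623) * 100 = 79.2244 %

79.2244 %


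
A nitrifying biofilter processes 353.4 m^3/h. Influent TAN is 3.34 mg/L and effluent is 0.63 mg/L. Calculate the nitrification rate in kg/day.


Concentration drop: TAN_in - TAN_out = 3.34 - 0.63 = 2.71 mg/L
Hourly TAN removed = Q * dTAN = 353.4 m^3/h * 2.71 mg/L = 957.714 g/h  (m^3/h * mg/L = g/h)
Daily TAN removed = 957.714 * 24 = 22985.136 g/day
Convert to kg/day: 22985.136 / 1000 = 22.985136 kg/day

22.985136 kg/day


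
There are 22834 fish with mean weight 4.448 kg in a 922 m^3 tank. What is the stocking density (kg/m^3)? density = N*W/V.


Total biomass = 22834 fish * 4.448 kg = 101565.632 kg
Density = total biomass / volume = 101565.632 / 922 = 110.158 kg/m^3

110.158 kg/m^3


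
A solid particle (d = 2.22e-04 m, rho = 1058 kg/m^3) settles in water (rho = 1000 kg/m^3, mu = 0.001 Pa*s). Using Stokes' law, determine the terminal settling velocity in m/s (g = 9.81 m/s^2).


Density difference: rho_p - rho_f = 1058 - 1000 = 58 kg/m^3
d^2 = (2.22e-04)^2 = 4.9284e-08 m^2
Numerator = (rho_p - rho_f) * g * d^2 = 58 * 9.81 * 4.9284e-08 = 2.804161e-05
Denominator = 18 * mu = 18 * 0.001 = 0.018
v_s = 2.804161e-05 / 0.018 = 0.00155787 m/s
Check: Re = rho_f * v_s * d / mu = 1000 * 0.00155787 * 2.22e-04 / 0.001 = 0.346 < 1, so Stokes' law applies.

0.00155787 m/s


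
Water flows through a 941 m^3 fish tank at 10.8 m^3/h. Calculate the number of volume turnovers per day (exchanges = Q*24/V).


Daily flow volume = 10.8 m^3/h * 24 h = 259.2 m^3/day
Exchanges = daily flow / tank volume = 259.2 / 941 = 0.275452 exchanges/day

0.275452 exchanges/day


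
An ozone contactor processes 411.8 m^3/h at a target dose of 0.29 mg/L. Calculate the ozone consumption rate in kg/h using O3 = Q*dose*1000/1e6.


O3 demand (mg/h) = Q * dose * 1000 = 411.8 * 0.29 * 1000 = 119422 mg/h
Convert mg to kg: 119422 / 1e6 = 0.119422 kg/h

0.119422 kg/h


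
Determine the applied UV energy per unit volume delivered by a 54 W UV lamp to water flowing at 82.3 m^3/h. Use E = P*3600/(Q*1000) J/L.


Energy delivered per hour = 54 W * 3600 s = 194400 J/h
Volume treated per hour = 82.3 m^3/h * 1000 = 82300 L/h
dose = 194400 / 82300 = 2.36209 J/L

2.36209 J/L


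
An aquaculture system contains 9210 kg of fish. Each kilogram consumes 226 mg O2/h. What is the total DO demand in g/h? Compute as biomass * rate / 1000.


Total O2 consumption (mg/h) = 9210 kg * 226 mg/(kg*h) = 2081460 mg/h
Convert to g/h: 2081460 / 1000 = 2081.46 g/h

2081.46 g/h


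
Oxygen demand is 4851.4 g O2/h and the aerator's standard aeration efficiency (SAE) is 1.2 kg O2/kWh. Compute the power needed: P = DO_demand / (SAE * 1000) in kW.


SAE in g O2/kWh = 1.2 * 1000 = 1200 g/kWh
P = DO_demand / SAE_g = 4851.4 / 1200 = 4.04283 kW

4.04283 kW


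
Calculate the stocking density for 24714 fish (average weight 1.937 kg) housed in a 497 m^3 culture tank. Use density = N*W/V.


Total biomass = 24714 fish * 1.937 kg = 47871.018 kg
Density = total biomass / volume = 47871.018 / 497 = 96.32 kg/m^3

96.32 kg/m^3


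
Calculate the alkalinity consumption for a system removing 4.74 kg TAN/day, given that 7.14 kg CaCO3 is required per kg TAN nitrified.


Alkalinity factor: 7.14 kg CaCO3 consumed per kg TAN nitrified
alk = 4.74 kg TAN * 7.14 = 33.8436 kg CaCO3/day

33.8436 kg CaCO3/day


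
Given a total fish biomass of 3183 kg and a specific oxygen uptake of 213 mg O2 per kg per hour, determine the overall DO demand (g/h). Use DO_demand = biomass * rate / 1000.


Total O2 consumption (mg/h) = 3183 kg * 213 mg/(kg*h) = 677979 mg/h
Convert to g/h: 677979 / 1000 = 677.979 g/h

677.979 g/h


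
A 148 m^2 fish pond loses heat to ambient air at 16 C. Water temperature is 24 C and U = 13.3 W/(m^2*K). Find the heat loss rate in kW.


Temperature difference dT = 24 - 16 = 8 K
Heat loss (W) = U * A * dT = 13.3 * 148 * 8 = 15747.2 W
Convert to kW: 15747.2 / 1000 = 15.7472 kW

15.7472 kW


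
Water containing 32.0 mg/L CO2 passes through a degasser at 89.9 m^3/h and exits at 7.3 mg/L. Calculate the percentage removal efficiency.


CO2_out / CO2_in = 7.3 / 32.0 = 0.228125
Fraction remaining = 0.228125
efficiency = (1 - 0.228125) * 100 = 77.1875 %

77.1875 %


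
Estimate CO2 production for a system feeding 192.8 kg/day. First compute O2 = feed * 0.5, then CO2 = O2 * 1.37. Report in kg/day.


O2 = 192.8 * 0.5 = 96.4
CO2 = 96.4 * 1.37 = 132.068

132.068 kg/day


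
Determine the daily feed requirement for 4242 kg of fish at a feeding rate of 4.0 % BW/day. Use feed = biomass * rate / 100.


Feeding rate fraction = 4.0% / 100 = 0.04
Daily feed = 4242 kg * 0.04 = 169.68 kg/day

169.68 kg/day


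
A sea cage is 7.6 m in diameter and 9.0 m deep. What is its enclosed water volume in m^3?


r = d/2 = 7.6/2 = 3.8 m
Base area = pi*r^2 = pi*3.8^2 = 45.364598 m^2
Volume = 45.364598 * 9.0 = 408.281 m^3

408.281 m^3


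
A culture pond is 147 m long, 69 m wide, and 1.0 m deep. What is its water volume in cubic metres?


Base area = L * W = 147 * 69 = 10143 m^2
Volume = area * depth = 10143 * 1.0 = 10143 m^3

10143 m^3


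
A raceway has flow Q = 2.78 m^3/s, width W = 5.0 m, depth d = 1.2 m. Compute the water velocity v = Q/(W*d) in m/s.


Cross-sectional area = W * d = 5.0 * 1.2 = 6 m^2
Velocity = Q / A = 2.78 / 6 = 0.463333 m/s

0.463333 m/s


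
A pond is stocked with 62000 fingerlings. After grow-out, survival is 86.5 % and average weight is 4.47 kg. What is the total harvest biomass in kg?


Survivors = 62000 * 86.5/100 = 53630 fish
Harvest biomass = survivors * W_f = 53630 * 4.47 = 239726.1 kg

239726.1 kg


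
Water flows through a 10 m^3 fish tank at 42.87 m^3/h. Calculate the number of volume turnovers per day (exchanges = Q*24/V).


Daily flow volume = 42.87 m^3/h * 24 h = 1028.88 m^3/day
Exchanges = daily flow / tank volume = 1028.88 / 10 = 102.888 exchanges/day

102.888 exchanges/day


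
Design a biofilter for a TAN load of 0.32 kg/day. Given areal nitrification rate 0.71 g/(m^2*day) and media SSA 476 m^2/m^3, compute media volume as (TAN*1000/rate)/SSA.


A = 0.32*1000 / 0.71 = 450.70423 m^2
V = 450.70423 / 476 = 0.946858

0.946858 m^3


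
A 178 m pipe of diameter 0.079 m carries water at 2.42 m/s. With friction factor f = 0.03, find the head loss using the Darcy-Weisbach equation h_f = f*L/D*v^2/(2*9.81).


v^2 = 2.42^2 = 5.8564 m^2/s^2
L/D = 178/0.079 = 2253.1646
h_f = f*(L/D)*v^2/(2g) = 0.03 * 2253.1646 * 5.8564 / 19.62 = 20.1765 m

20.1765 m


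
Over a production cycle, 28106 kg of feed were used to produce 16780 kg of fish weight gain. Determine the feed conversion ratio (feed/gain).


FCR = feed consumed / weight gained
FCR = 28106 kg / 16780 kg = 1.67497

1.67497


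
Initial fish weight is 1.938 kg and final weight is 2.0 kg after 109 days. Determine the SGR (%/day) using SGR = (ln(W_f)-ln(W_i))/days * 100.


ln(W_f) = ln(2.0) = 0.69314718
ln(W_i) = ln(1.938) = 0.66165651
ln(W_f) - ln(W_i) = 0.69314718 - 0.66165651 = 0.03149067
SGR = 0.03149067 / 109 * 100 = 0.0288905 %/day

0.0288905 %/day


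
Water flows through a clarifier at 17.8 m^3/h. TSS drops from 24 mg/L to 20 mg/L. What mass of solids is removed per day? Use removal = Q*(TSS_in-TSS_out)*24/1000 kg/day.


Concentration drop: TSS_in - TSS_out = 24 - 20 = 4 mg/L
Hourly solids removed = Q * dTSS = 17.8 m^3/h * 4 mg/L = 71.2 g/h  (m^3/h * mg/L = g/h)
Daily solids removed = 71.2 * 24 = 1708.8 g/day
Convert g to kg: 1708.8 / 1000 = 1.7088 kg/day

1.7088 kg/day


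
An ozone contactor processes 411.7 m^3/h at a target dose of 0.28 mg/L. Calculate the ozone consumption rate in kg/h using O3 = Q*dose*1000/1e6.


O3 demand (mg/h) = Q * dose * 1000 = 411.7 * 0.28 * 1000 = 115276 mg/h
Convert mg to kg: 115276 / 1e6 = 0.115276 kg/h

0.115276 kg/h


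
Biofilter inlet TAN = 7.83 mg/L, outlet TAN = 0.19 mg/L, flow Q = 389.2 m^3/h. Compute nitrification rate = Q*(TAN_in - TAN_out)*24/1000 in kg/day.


Concentration drop: TAN_in - TAN_out = 7.83 - 0.19 = 7.64 mg/L
Hourly TAN removed = Q * dTAN = 389.2 m^3/h * 7.64 mg/L = 2973.488 g/h  (m^3/h * mg/L = g/h)
Daily TAN removed = 2973.488 * 24 = 71363.712 g/day
Convert to kg/day: 71363.712 / 1000 = 71.363712 kg/day

71.363712 kg/day


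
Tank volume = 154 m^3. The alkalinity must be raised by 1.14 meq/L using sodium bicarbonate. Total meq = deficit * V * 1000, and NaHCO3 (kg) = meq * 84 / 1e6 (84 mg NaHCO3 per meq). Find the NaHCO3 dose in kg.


Tank volume in L = 154 m^3 * 1000 = 154000 L
Total meq required = 1.14 meq/L * 154000 L = 175560 meq
NaHCO3 mass = 175560 meq * 84 mg/meq / 1e6 = 14.747 kg

14.747 kg


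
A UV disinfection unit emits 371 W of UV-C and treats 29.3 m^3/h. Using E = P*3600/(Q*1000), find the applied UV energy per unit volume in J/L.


Energy delivered per hour = 371 W * 3600 s = 1335600 J/h
Volume treated per hour = 29.3 m^3/h * 1000 = 29300 L/h
dose = 1335600 / 29300 = 45.5836 J/L

45.5836 J/L


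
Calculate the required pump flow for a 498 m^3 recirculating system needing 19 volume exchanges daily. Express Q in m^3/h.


Daily recirculation volume = 498 m^3 * 19 = 9462 m^3/day
Flow rate Q = daily volume / 24 h = 9462 / 24 = 394.25 m^3/h

394.25 m^3/h


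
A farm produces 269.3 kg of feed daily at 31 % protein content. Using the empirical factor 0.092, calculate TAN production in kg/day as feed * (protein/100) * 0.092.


Protein in feed = 269.3 * 31/100 = 83.483 kg/day
TAN = protein * 0.092 = 83.483 * 0.092 = 7.680436 kg/day

7.680436 kg/day


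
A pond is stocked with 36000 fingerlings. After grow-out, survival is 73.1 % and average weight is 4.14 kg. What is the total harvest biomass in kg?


Survivors = 36000 * 73.1/100 = 26316 fish
Harvest biomass = survivors * W_f = 26316 * 4.14 = 108948.24 kg

108948.24 kg


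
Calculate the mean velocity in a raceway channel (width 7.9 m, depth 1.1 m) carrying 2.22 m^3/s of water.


Cross-sectional area = W * d = 7.9 * 1.1 = 8.69 m^2
Velocity = Q / A = 2.22 / 8.69 = 0.255466 m/s

0.255466 m/s


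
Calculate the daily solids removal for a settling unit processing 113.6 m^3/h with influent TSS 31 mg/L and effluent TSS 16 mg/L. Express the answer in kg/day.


Concentration drop: TSS_in - TSS_out = 31 - 16 = 15 mg/L
Hourly solids removed = Q * dTSS = 113.6 m^3/h * 15 mg/L = 1704 g/h  (m^3/h * mg/L = g/h)
Daily solids removed = 1704 * 24 = 40896 g/day
Convert g to kg: 40896 / 1000 = 40.896 kg/day

40.896 kg/day


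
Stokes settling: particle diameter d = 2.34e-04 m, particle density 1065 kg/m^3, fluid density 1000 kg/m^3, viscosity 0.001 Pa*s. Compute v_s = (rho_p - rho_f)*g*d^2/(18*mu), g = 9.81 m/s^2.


Density difference: rho_p - rho_f = 1065 - 1000 = 65 kg/m^3
d^2 = (2.34e-04)^2 = 5.4756e-08 m^2
Numerator = (rho_p - rho_f) * g * d^2 = 65 * 9.81 * 5.4756e-08 = 3.4915163e-05
Denominator = 18 * mu = 18 * 0.001 = 0.018
v_s = 3.4915163e-05 / 0.018 = 0.00193973 m/s
Check: Re = rho_f * v_s * d / mu = 1000 * 0.00193973 * 2.34e-04 / 0.001 = 0.454 < 1, so Stokes' law applies.

0.00193973 m/s


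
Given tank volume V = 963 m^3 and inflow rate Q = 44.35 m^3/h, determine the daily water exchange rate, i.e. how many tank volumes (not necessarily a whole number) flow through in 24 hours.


Daily flow volume = 44.35 m^3/h * 24 h = 1064.4 m^3/day
Exchanges = daily flow / tank volume = 1064.4 / 963 = 1.1053 exchanges/day

1.1053 exchanges/day


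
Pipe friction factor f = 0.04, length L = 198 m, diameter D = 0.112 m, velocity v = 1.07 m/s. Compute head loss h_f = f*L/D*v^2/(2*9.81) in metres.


v^2 = 1.07^2 = 1.1449 m^2/s^2
L/D = 198/0.112 = 1767.8571
h_f = f*(L/D)*v^2/(2g) = 0.04 * 1767.8571 * 1.1449 / 19.62 = 4.12644 m

4.12644 m


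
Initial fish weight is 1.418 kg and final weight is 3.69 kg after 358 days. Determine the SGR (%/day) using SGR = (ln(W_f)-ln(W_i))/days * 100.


ln(W_f) = ln(3.69) = 1.3056265
ln(W_i) = ln(1.418) = 0.34924743
ln(W_f) - ln(W_i) = 1.3056265 - 0.34924743 = 0.95637907
SGR = 0.95637907 / 358 * 100 = 0.267145 %/day

0.267145 %/day


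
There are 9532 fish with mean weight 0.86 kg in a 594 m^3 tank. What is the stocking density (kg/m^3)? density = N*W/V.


Total biomass = 9532 fish * 0.86 kg = 8197.52 kg
Density = total biomass / volume = 8197.52 / 594 = 13.8005 kg/m^3

13.8005 kg/m^3


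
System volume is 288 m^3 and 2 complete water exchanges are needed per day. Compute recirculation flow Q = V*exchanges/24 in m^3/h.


Daily recirculation volume = 288 m^3 * 2 = 576 m^3/day
Flow rate Q = daily volume / 24 h = 576 / 24 = 24 m^3/h

24 m^3/h


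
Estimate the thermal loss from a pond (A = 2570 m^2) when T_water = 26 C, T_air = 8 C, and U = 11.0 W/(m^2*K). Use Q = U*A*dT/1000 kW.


Temperature difference dT = 26 - 8 = 18 K
Heat loss (W) = U * A * dT = 11.0 * 2570 * 18 = 508860 W
Convert to kW: 508860 / 1000 = 508.86 kW

508.86 kW


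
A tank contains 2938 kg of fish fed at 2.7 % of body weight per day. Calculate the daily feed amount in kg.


Feeding rate fraction = 2.7% / 100 = 0.027
Daily feed = 2938 kg * 0.027 = 79.326 kg/day

79.326 kg/day


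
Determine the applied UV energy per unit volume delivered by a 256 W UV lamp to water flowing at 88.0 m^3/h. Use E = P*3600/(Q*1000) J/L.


Energy delivered per hour = 256 W * 3600 s = 921600 J/h
Volume treated per hour = 88.0 m^3/h * 1000 = 88000 L/h
dose = 921600 / 88000 = 10.4727 J/L

10.4727 J/L


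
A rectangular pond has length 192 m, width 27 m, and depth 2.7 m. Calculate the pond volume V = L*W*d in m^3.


Base area = L * W = 192 * 27 = 5184 m^2
Volume = area * depth = 5184 * 2.7 = 13996.8 m^3

13996.8 m^3


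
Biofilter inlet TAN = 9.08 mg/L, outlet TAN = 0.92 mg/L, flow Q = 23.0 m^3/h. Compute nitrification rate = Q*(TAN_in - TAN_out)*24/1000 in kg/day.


Concentration drop: TAN_in - TAN_out = 9.08 - 0.92 = 8.16 mg/L
Hourly TAN removed = Q * dTAN = 23.0 m^3/h * 8.16 mg/L = 187.68 g/h  (m^3/h * mg/L = g/h)
Daily TAN removed = 187.68 * 24 = 4504.32 g/day
Convert to kg/day: 4504.32 / 1000 = 4.50432 kg/day

4.50432 kg/day


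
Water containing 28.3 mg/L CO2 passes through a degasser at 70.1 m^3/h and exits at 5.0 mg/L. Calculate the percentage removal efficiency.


CO2_out / CO2_in = 5.0 / 28.3 = 0.17667845
Fraction remaining = 0.17667845
efficiency = (1 - 0.17667845) * 100 = 82.3322 %

82.3322 %


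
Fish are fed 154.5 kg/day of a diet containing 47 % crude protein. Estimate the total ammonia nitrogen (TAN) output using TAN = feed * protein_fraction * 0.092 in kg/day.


Protein in feed = 154.5 * 47/100 = 72.615 kg/day
TAN = protein * 0.092 = 72.615 * 0.092 = 6.68058 kg/day

6.68058 kg/day


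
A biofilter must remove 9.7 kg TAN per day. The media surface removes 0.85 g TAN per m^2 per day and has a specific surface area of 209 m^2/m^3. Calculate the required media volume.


A = 9.7*1000 / 0.85 = 11411.765 m^2
V = 11411.765 / 209 = 54.6017

54.6017 m^3


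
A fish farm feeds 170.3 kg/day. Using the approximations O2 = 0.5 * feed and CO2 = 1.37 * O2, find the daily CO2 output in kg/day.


O2 = 170.3 * 0.5 = 85.15
CO2 = 85.15 * 1.37 = 116.6555

116.6555 kg/day


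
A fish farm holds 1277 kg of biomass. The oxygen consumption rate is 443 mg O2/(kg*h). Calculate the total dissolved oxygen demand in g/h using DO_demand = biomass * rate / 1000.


Total O2 consumption (mg/h) = 1277 kg * 443 mg/(kg*h) = 565711 mg/h
Convert to g/h: 565711 / 1000 = 565.711 g/h

565.711 g/h


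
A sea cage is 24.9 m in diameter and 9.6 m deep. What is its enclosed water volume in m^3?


r = d/2 = 24.9/2 = 12.45 m
Base area = pi*r^2 = pi*12.45^2 = 486.95472 m^2
Volume = 486.95472 * 9.6 = 4674.77 m^3

4674.77 m^3


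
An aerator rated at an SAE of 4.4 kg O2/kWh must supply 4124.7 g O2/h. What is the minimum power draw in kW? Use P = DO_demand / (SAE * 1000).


SAE in g O2/kWh = 4.4 * 1000 = 4400 g/kWh
P = DO_demand / SAE_g = 4124.7 / 4400 = 0.937432 kW

0.937432 kW


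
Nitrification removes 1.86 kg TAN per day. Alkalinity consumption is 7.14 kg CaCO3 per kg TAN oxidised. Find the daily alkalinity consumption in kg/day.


Alkalinity factor: 7.14 kg CaCO3 consumed per kg TAN nitrified
alk = 1.86 kg TAN * 7.14 = 13.2804 kg CaCO3/day

13.2804 kg CaCO3/day


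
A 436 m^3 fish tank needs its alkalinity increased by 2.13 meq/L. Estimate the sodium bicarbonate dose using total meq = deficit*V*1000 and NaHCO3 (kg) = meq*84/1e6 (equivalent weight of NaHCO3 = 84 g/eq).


Tank volume in L = 436 m^3 * 1000 = 436000 L
Total meq required = 2.13 meq/L * 436000 L = 928680 meq
NaHCO3 mass = 928680 meq * 84 mg/meq / 1e6 = 78.0091 kg

78.0091 kg


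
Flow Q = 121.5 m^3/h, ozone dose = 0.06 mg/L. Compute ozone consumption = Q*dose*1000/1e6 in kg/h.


O3 demand (mg/h) = Q * dose * 1000 = 121.5 * 0.06 * 1000 = 7290 mg/h
Convert mg to kg: 7290 / 1e6 = 0.00729 kg/h

0.00729 kg/h


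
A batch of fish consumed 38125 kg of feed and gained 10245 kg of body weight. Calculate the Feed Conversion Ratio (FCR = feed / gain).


FCR = feed consumed / weight gained
FCR = 38125 kg / 10245 kg = 3.72133

3.72133


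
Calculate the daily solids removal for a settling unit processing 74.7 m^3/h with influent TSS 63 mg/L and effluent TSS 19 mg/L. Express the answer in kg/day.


Concentration drop: TSS_in - TSS_out = 63 - 19 = 44 mg/L
Hourly solids removed = Q * dTSS = 74.7 m^3/h * 44 mg/L = 3286.8 g/h  (m^3/h * mg/L = g/h)
Daily solids removed = 3286.8 * 24 = 78883.2 g/day
Convert g to kg: 78883.2 / 1000 = 78.8832 kg/day

78.8832 kg/day


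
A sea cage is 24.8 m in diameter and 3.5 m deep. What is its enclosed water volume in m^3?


r = d/2 = 24.8/2 = 12.4 m
Base area = pi*r^2 = pi*12.4^2 = 483.05129 m^2
Volume = 483.05129 * 3.5 = 1690.68 m^3

1690.68 m^3


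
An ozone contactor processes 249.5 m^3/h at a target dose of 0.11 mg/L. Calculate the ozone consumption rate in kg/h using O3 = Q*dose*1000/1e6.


O3 demand (mg/h) = Q * dose * 1000 = 249.5 * 0.11 * 1000 = 27445 mg/h
Convert mg to kg: 27445 / 1e6 = 0.027445 kg/h

0.027445 kg/h


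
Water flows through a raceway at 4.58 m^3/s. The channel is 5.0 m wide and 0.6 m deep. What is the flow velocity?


Cross-sectional area = W * d = 5.0 * 0.6 = 3 m^2
Velocity = Q / A = 4.58 / 3 = 1.52667 m/s

1.52667 m/s


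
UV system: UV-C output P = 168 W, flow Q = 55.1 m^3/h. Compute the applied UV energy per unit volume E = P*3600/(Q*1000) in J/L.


Energy delivered per hour = 168 W * 3600 s = 604800 J/h
Volume treated per hour = 55.1 m^3/h * 1000 = 55100 L/h
dose = 604800 / 55100 = 10.9764 J/L

10.9764 J/L


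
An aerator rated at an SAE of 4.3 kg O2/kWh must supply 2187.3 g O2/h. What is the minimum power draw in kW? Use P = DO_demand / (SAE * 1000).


SAE in g O2/kWh = 4.3 * 1000 = 4300 g/kWh
P = DO_demand / SAE_g = 2187.3 / 4300 = 0.508674 kW

0.508674 kW


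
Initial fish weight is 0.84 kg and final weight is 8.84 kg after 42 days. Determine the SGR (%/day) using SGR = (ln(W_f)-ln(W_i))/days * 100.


ln(W_f) = ln(8.84) = 2.1792869
ln(W_i) = ln(0.84) = -0.17435339
ln(W_f) - ln(W_i) = 2.1792869 - -0.17435339 = 2.3536403
SGR = 2.3536403 / 42 * 100 = 5.60391 %/day

5.60391 %/day


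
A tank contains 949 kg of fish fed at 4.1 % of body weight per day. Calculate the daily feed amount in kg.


Feeding rate fraction = 4.1% / 100 = 0.041
Daily feed = 949 kg * 0.041 = 38.909 kg/day

38.909 kg/day


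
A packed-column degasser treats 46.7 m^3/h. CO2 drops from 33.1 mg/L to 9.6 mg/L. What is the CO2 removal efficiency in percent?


CO2_out / CO2_in = 9.6 / 33.1 = 0.29003021
Fraction remaining = 0.29003021
efficiency = (1 - 0.29003021) * 100 = 70.997 %

70.997 %


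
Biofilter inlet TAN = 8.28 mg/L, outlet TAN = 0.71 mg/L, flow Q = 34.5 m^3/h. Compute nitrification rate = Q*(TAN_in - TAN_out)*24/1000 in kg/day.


Concentration drop: TAN_in - TAN_out = 8.28 - 0.71 = 7.57 mg/L
Hourly TAN removed = Q * dTAN = 34.5 m^3/h * 7.57 mg/L = 261.165 g/h  (m^3/h * mg/L = g/h)
Daily TAN removed = 261.165 * 24 = 6267.96 g/day
Convert to kg/day: 6267.96 / 1000 = 6.26796 kg/day

6.26796 kg/day


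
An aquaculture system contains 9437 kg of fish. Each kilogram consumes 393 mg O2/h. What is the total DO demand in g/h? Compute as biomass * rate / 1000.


Total O2 consumption (mg/h) = 9437 kg * 393 mg/(kg*h) = 3708741 mg/h
Convert to g/h: 3708741 / 1000 = 3708.741 g/h

3708.741 g/h


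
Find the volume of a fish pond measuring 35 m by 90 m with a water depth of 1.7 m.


Base area = L * W = 35 * 90 = 3150 m^2
Volume = area * depth = 3150 * 1.7 = 5355 m^3

5355 m^3


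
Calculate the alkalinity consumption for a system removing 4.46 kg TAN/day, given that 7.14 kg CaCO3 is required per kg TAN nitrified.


Alkalinity factor: 7.14 kg CaCO3 consumed per kg TAN nitrified
alk = 4.46 kg TAN * 7.14 = 31.8444 kg CaCO3/day

31.8444 kg CaCO3/day


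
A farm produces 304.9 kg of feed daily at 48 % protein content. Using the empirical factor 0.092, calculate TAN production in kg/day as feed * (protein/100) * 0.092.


Protein in feed = 304.9 * 48/100 = 146.352 kg/day
TAN = protein * 0.092 = 146.352 * 0.092 = 13.464384 kg/day

13.464384 kg/day


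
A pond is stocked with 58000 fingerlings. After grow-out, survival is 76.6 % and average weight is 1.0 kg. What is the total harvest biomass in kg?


Survivors = 58000 * 76.6/100 = 44428 fish
Harvest biomass = survivors * W_f = 44428 * 1.0 = 44428 kg

44428 kg


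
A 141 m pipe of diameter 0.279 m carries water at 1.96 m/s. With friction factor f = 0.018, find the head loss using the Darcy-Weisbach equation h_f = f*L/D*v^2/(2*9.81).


v^2 = 1.96^2 = 3.8416 m^2/s^2
L/D = 141/0.279 = 505.37634
h_f = f*(L/D)*v^2/(2g) = 0.018 * 505.37634 * 3.8416 / 19.62 = 1.78115 m

1.78115 m


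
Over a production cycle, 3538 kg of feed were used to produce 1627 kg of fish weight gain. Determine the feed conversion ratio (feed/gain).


FCR = feed consumed / weight gained
FCR = 3538 kg / 1627 kg = 2.17455

2.17455


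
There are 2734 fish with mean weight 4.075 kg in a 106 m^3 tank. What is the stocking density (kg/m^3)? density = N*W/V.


Total biomass = 2734 fish * 4.075 kg = 11141.05 kg
Density = total biomass / volume = 11141.05 / 106 = 105.104 kg/m^3

105.104 kg/m^3


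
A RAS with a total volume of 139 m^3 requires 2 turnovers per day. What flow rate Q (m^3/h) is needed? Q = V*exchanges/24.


Daily recirculation volume = 139 m^3 * 2 = 278 m^3/day
Flow rate Q = daily volume / 24 h = 278 / 24 = 11.5833 m^3/h

11.5833 m^3/h


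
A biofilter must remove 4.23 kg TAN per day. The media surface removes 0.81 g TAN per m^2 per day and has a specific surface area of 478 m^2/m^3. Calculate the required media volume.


A = 4.23*1000 / 0.81 = 5222.2222 m^2
V = 5222.2222 / 478 = 10.9252

10.9252 m^3


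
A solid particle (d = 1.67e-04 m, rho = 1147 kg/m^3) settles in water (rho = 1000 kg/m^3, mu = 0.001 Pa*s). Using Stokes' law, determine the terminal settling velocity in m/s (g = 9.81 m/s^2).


Density difference: rho_p - rho_f = 1147 - 1000 = 147 kg/m^3
d^2 = (1.67e-04)^2 = 2.7889e-08 m^2
Numerator = (rho_p - rho_f) * g * d^2 = 147 * 9.81 * 2.7889e-08 = 4.021789e-05
Denominator = 18 * mu = 18 * 0.001 = 0.018
v_s = 4.021789e-05 / 0.018 = 0.00223433 m/s
Check: Re = rho_f * v_s * d / mu = 1000 * 0.00223433 * 1.67e-04 / 0.001 = 0.373 < 1, so Stokes' law applies.

0.00223433 m/s


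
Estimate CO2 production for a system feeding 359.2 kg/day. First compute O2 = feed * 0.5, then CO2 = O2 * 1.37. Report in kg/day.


O2 = 359.2 * 0.5 = 179.6
CO2 = 179.6 * 1.37 = 246.052

246.052 kg/day


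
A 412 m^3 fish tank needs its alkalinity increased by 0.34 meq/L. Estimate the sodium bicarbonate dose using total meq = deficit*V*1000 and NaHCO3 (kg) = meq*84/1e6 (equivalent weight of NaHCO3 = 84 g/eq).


Tank volume in L = 412 m^3 * 1000 = 412000 L
Total meq required = 0.34 meq/L * 412000 L = 140080 meq
NaHCO3 mass = 140080 meq * 84 mg/meq / 1e6 = 11.7667 kg

11.7667 kg


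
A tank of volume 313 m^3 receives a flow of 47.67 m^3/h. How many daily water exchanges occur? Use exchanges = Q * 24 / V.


Daily flow volume = 47.67 m^3/h * 24 h = 1144.08 m^3/day
Exchanges = daily flow / tank volume = 1144.08 / 313 = 3.65521 exchanges/day

3.65521 exchanges/day


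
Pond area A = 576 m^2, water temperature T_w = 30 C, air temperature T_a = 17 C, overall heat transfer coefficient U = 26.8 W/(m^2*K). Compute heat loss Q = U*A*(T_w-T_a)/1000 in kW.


Temperature difference dT = 30 - 17 = 13 K
Heat loss (W) = U * A * dT = 26.8 * 576 * 13 = 200678.4 W
Convert to kW: 200678.4 / 1000 = 200.6784 kW

200.6784 kW


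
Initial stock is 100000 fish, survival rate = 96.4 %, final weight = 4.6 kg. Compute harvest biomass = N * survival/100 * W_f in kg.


Survivors = 100000 * 96.4/100 = 96400 fish
Harvest biomass = survivors * W_f = 96400 * 4.6 = 443440 kg

443440 kg


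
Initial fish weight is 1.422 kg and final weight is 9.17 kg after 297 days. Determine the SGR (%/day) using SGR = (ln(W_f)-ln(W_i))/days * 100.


ln(W_f) = ln(9.17) = 2.2159373
ln(W_i) = ln(1.422) = 0.35206433
ln(W_f) - ln(W_i) = 2.2159373 - 0.35206433 = 1.863873
SGR = 1.863873 / 297 * 100 = 0.627567 %/day

0.627567 %/day


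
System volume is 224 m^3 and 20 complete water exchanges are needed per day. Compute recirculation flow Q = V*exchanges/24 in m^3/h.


Daily recirculation volume = 224 m^3 * 20 = 4480 m^3/day
Flow rate Q = daily volume / 24 h = 4480 / 24 = 186.667 m^3/h

186.667 m^3/h


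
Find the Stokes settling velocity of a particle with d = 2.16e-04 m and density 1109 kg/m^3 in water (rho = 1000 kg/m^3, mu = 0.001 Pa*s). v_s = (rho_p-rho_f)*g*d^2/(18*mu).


Density difference: rho_p - rho_f = 1109 - 1000 = 109 kg/m^3
d^2 = (2.16e-04)^2 = 4.6656e-08 m^2
Numerator = (rho_p - rho_f) * g * d^2 = 109 * 9.81 * 4.6656e-08 = 4.9888794e-05
Denominator = 18 * mu = 18 * 0.001 = 0.018
v_s = 4.9888794e-05 / 0.018 = 0.0027716 m/s
Check: Re = rho_f * v_s * d / mu = 1000 * 0.0027716 * 2.16e-04 / 0.001 = 0.599 < 1, so Stokes' law applies.

0.0027716 m/s


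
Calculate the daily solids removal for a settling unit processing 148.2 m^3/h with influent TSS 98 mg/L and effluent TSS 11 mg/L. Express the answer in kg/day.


Concentration drop: TSS_in - TSS_out = 98 - 11 = 87 mg/L
Hourly solids removed = Q * dTSS = 148.2 m^3/h * 87 mg/L = 12893.4 g/h  (m^3/h * mg/L = g/h)
Daily solids removed = 12893.4 * 24 = 309441.6 g/day
Convert g to kg: 309441.6 / 1000 = 309.4416 kg/day

309.4416 kg/day


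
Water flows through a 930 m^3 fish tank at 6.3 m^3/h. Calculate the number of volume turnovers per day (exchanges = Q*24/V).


Daily flow volume = 6.3 m^3/h * 24 h = 151.2 m^3/day
Exchanges = daily flow / tank volume = 151.2 / 930 = 0.162581 exchanges/day

0.162581 exchanges/day


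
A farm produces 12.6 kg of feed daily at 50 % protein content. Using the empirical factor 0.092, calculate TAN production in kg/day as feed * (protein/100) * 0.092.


Protein in feed = 12.6 * 50/100 = 6.3 kg/day
TAN = protein * 0.092 = 6.3 * 0.092 = 0.5796 kg/day

0.5796 kg/day


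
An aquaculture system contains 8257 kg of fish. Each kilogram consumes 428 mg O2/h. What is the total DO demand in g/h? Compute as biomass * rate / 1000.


Total O2 consumption (mg/h) = 8257 kg * 428 mg/(kg*h) = 3533996 mg/h
Convert to g/h: 3533996 / 1000 = 3533.996 g/h

3533.996 g/h


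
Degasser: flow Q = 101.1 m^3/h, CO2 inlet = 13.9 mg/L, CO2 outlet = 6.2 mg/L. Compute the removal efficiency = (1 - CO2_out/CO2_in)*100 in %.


CO2_out / CO2_in = 6.2 / 13.9 = 0.44604317
Fraction remaining = 0.44604317
efficiency = (1 - 0.44604317) * 100 = 55.3957 %

55.3957 %


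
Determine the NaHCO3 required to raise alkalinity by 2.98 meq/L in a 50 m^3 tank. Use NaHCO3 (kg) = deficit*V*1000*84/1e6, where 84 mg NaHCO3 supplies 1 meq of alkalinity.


Tank volume in L = 50 m^3 * 1000 = 50000 L
Total meq required = 2.98 meq/L * 50000 L = 149000 meq
NaHCO3 mass = 149000 meq * 84 mg/meq / 1e6 = 12.516 kg

12.516 kg


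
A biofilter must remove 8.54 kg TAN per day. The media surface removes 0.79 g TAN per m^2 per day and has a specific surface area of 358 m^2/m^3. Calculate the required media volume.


A = 8.54*1000 / 0.79 = 10810.127 m^2
V = 10810.127 / 358 = 30.1959

30.1959 m^3


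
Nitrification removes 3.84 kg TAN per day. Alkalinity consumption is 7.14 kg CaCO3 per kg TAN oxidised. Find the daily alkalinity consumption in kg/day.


Alkalinity factor: 7.14 kg CaCO3 consumed per kg TAN nitrified
alk = 3.84 kg TAN * 7.14 = 27.4176 kg CaCO3/day

27.4176 kg CaCO3/day


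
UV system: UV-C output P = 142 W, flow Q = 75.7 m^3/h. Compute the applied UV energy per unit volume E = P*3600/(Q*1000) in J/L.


Energy delivered per hour = 142 W * 3600 s = 511200 J/h
Volume treated per hour = 75.7 m^3/h * 1000 = 75700 L/h
dose = 511200 / 75700 = 6.75297 J/L

6.75297 J/L


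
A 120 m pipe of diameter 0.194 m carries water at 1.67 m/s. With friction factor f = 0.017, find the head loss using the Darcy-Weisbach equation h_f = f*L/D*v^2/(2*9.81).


v^2 = 1.67^2 = 2.7889 m^2/s^2
L/D = 120/0.194 = 618.5567
h_f = f*(L/D)*v^2/(2g) = 0.017 * 618.5567 * 2.7889 / 19.62 = 1.49473 m

1.49473 m


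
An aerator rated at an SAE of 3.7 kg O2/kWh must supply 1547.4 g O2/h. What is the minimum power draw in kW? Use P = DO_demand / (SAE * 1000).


SAE in g O2/kWh = 3.7 * 1000 = 3700 g/kWh
P = DO_demand / SAE_g = 1547.4 / 3700 = 0.418216 kW

0.418216 kW


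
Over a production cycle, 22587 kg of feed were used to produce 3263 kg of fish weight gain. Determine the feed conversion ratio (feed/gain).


FCR = feed consumed / weight gained
FCR = 22587 kg / 3263 kg = 6.92216

6.92216


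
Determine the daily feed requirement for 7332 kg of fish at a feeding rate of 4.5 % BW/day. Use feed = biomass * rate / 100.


Feeding rate fraction = 4.5% / 100 = 0.045
Daily feed = 7332 kg * 0.045 = 329.94 kg/day

329.94 kg/day


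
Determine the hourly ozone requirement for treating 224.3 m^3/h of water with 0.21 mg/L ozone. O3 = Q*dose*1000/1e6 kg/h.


O3 demand (mg/h) = Q * dose * 1000 = 224.3 * 0.21 * 1000 = 47103 mg/h
Convert mg to kg: 47103 / 1e6 = 0.047103 kg/h

0.047103 kg/h


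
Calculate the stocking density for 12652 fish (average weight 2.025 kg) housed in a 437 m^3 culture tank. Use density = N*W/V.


Total biomass = 12652 fish * 2.025 kg = 25620.3 kg
Density = total biomass / volume = 25620.3 / 437 = 58.6277 kg/m^3

58.6277 kg/m^3


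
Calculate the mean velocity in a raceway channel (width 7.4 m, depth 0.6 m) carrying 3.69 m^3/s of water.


Cross-sectional area = W * d = 7.4 * 0.6 = 4.44 m^2
Velocity = Q / A = 3.69 / 4.44 = 0.831081 m/s

0.831081 m/s


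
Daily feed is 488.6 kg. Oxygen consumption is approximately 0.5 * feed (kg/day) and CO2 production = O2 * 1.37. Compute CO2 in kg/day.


O2 = 488.6 * 0.5 = 244.3
CO2 = 244.3 * 1.37 = 334.691

334.691 kg/day


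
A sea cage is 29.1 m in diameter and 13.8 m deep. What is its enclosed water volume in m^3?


r = d/2 = 29.1/2 = 14.55 m
Base area = pi*r^2 = pi*14.55^2 = 665.08302 m^2
Volume = 665.08302 * 13.8 = 9178.15 m^3

9178.15 m^3


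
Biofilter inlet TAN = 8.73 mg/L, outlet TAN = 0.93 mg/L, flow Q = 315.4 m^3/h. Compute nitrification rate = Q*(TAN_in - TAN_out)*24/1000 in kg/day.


Concentration drop: TAN_in - TAN_out = 8.73 - 0.93 = 7.8 mg/L
Hourly TAN removed = Q * dTAN = 315.4 m^3/h * 7.8 mg/L = 2460.12 g/h  (m^3/h * mg/L = g/h)
Daily TAN removed = 2460.12 * 24 = 59042.88 g/day
Convert to kg/day: 59042.88 / 1000 = 59.04288 kg/day

59.04288 kg/day


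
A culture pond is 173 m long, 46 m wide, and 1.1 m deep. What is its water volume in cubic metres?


Base area = L * W = 173 * 46 = 7958 m^2
Volume = area * depth = 7958 * 1.1 = 8753.8 m^3

8753.8 m^3


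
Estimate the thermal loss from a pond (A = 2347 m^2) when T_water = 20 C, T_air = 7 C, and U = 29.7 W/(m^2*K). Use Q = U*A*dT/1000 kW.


Temperature difference dT = 20 - 7 = 13 K
Heat loss (W) = U * A * dT = 29.7 * 2347 * 13 = 906176.7 W
Convert to kW: 906176.7 / 1000 = 906.1767 kW

906.1767 kW


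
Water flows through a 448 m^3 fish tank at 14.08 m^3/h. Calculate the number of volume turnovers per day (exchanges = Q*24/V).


Daily flow volume = 14.08 m^3/h * 24 h = 337.92 m^3/day
Exchanges = daily flow / tank volume = 337.92 / 448 = 0.754286 exchanges/day

0.754286 exchanges/day
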